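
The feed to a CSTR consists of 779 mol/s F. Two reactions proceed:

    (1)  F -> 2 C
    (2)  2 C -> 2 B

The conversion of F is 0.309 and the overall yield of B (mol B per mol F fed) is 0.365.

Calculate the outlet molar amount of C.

Conversion of F: F consumed = 1ξ₁ = 0.309 × 779 → ξ₁ = 240.7 mol/s.
Yield of B: 2ξ₂ / 779 = 0.365 → ξ₂ = 142.2 mol/s.
Outlet amounts (n = n₀ + Σ ν·ξ):
  F: 779 − 1(240.7) = 538.3
  C: 0 + 2(240.7) − 2(142.2) = 197.1
  B: 0 + 2(142.2) = 284.3

197 mol/s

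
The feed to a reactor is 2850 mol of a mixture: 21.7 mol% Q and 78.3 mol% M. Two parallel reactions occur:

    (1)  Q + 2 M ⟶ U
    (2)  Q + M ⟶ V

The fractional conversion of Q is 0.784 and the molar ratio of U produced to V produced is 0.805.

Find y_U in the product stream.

0.101

Conversion of Q: Q consumed = 0.784 × 618.5 = 484.9 mol = 1ξ₁ + 1ξ₂.
Selectivity: 1ξ₁ / (1ξ₂) = 0.805 → ξ₁ = 0.805 ξ₂.
Substitute: (1·0.805 + 1) ξ₂ = 484.9 → ξ₂ = 268.6 mol, ξ₁ = 216.2 mol.
Outlet amounts (n = n₀ + Σ ν·ξ):
  Q: 618.5 − 1(216.2) − 1(268.6) = 133.6
  M: 2232 − 2(216.2) − 1(268.6) = 1530
  U: 0 + 1(216.2) = 216.2
  V: 0 + 1(268.6) = 268.6
Total out = 2149 mol; y_U = 216.2 / 2149 = 0.1006.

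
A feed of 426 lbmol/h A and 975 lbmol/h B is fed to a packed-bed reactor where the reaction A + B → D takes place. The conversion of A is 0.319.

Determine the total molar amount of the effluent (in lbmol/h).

A reacted = 0.319 × 426 = 135.9 lbmol/h; ν_A = −1, so ξ = 135.9/1 = 135.9 lbmol/h.
Outlet amounts (n = n₀ + ν ξ):
  A: 426 − 1(135.9) = 290.1
  B: 975 − 1(135.9) = 839.1
  D: 0 + 1(135.9) = 135.9
Total out = 290.1 + 839.1 + 135.9 = 1265 lbmol/h.

1270 lbmol/h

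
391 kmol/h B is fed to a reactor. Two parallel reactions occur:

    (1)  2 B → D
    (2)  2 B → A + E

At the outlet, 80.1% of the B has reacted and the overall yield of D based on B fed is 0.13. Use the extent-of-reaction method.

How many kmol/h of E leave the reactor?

106 kmol/h

Yield of D: 1ξ₁ / 391 = 0.13 → ξ₁ = 50.83 kmol/h.
Conversion of B: 2ξ₁ + 2ξ₂ = 0.801 × 391 = 313.2 → ξ₂ = 105.8 kmol/h.
Outlet amounts (n = n₀ + Σ ν·ξ):
  B: 391 − 2(50.83) − 2(105.8) = 77.81
  D: 0 + 1(50.83) = 50.83
  A: 0 + 1(105.8) = 105.8
  E: 0 + 1(105.8) = 105.8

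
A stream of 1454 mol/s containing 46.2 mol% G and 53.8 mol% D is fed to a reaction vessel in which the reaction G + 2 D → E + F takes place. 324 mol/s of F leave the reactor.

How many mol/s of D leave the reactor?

For F: n = n₀ + 1ξ → 324 = 0 + 1ξ, giving ξ = 324 mol/s.
Outlet amounts (n = n₀ + ν ξ):
  G: 671.7 − 1(324) = 347.7
  D: 782.3 − 2(324) = 134.3
  E: 0 + 1(324) = 324
  F: 0 + 1(324) = 324

134 mol/s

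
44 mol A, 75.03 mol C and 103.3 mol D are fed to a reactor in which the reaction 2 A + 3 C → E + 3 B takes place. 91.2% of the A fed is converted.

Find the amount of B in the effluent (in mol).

60.2 mol

A reacted = 0.912 × 44 = 40.13 mol; ν_A = −2, so ξ = 40.13/2 = 20.06 mol.
Outlet amounts (n = n₀ + ν ξ):
  A: 44 − 2(20.06) = 3.872
  C: 75.03 − 3(20.06) = 14.84
  E: 0 + 1(20.06) = 20.06
  B: 0 + 3(20.06) = 60.19
  D: 103.3 (inert)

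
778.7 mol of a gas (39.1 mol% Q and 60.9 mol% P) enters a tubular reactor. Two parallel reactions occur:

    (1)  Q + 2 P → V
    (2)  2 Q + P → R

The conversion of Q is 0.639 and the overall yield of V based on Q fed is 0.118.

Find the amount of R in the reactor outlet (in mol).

79.3 mol

Yield of V: 1ξ₁ / 304.5 = 0.118 → ξ₁ = 35.93 mol.
Conversion of Q: 1ξ₁ + 2ξ₂ = 0.639 × 304.5 = 194.6 → ξ₂ = 79.31 mol.
Outlet amounts (n = n₀ + Σ ν·ξ):
  Q: 304.5 − 1(35.93) − 2(79.31) = 109.9
  P: 474.2 − 2(35.93) − 1(79.31) = 323.1
  V: 0 + 1(35.93) = 35.93
  R: 0 + 1(79.31) = 79.31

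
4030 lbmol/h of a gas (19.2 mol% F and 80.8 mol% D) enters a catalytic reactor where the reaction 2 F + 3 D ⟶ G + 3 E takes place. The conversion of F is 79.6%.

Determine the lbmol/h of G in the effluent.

308 lbmol/h

F reacted = 0.796 × 773.8 = 615.9 lbmol/h; ν_F = −2, so ξ = 615.9/2 = 308 lbmol/h.
Outlet amounts (n = n₀ + ν ξ):
  F: 773.8 − 2(308) = 157.8
  D: 3256 − 3(308) = 2332
  G: 0 + 1(308) = 308
  E: 0 + 3(308) = 923.9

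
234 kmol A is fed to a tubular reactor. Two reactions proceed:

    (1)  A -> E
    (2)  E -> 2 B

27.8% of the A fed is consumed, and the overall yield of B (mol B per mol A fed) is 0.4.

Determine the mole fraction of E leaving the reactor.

0.065

Conversion of A: A consumed = 1ξ₁ = 0.278 × 234 → ξ₁ = 65.05 kmol.
Yield of B: 2ξ₂ / 234 = 0.4 → ξ₂ = 46.8 kmol.
Outlet amounts (n = n₀ + Σ ν·ξ):
  A: 234 − 1(65.05) = 168.9
  E: 0 + 1(65.05) − 1(46.8) = 18.25
  B: 0 + 2(46.8) = 93.6
Total out = 280.8 kmol; y_E = 18.25 / 280.8 = 0.065.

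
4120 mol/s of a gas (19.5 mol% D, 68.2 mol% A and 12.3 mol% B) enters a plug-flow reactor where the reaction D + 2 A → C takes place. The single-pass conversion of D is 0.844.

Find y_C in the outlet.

0.245

D reacted = 0.844 × 803.4 = 678.1 mol/s; ν_D = −1, so ξ = 678.1/1 = 678.1 mol/s.
Outlet amounts (n = n₀ + ν ξ):
  D: 803.4 − 1(678.1) = 125.3
  A: 2810 − 2(678.1) = 1454
  C: 0 + 1(678.1) = 678.1
  B: 506.8 (inert)
Total out = 2764 mol/s; y_C = 678.1 / 2764 = 0.2453.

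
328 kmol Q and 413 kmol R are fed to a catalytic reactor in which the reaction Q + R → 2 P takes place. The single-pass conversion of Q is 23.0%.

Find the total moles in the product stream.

Q reacted = 0.23 × 328 = 75.44 kmol; ν_Q = −1, so ξ = 75.44/1 = 75.44 kmol.
Outlet amounts (n = n₀ + ν ξ):
  Q: 328 − 1(75.44) = 252.6
  R: 413 − 1(75.44) = 337.6
  P: 0 + 2(75.44) = 150.9
Total out = 252.6 + 337.6 + 150.9 = 741 kmol.

741 kmol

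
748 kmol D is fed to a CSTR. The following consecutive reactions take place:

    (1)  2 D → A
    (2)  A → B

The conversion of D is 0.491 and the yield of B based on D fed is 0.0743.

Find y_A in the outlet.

0.227

Conversion of D: D consumed = 2ξ₁ = 0.491 × 748 → ξ₁ = 183.6 kmol.
Yield of B: 1ξ₂ / 748 = 0.0743 → ξ₂ = 55.58 kmol.
Outlet amounts (n = n₀ + Σ ν·ξ):
  D: 748 − 2(183.6) = 380.7
  A: 0 + 1(183.6) − 1(55.58) = 128.1
  B: 0 + 1(55.58) = 55.58
Total out = 564.4 kmol; y_A = 128.1 / 564.4 = 0.2269.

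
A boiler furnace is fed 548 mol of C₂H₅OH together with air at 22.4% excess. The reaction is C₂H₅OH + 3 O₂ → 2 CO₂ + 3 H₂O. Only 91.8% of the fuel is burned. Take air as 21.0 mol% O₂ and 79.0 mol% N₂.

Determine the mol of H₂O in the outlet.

Stoichiometric O₂ = 3 × 548 = 1644 mol; O₂ fed = 1644 × 1.224 = 2012 mol.
N₂ fed = 2012 × 79/21 = 7570 mol.
Fuel reacted = 0.918 × 548 → ξ = 503.1 mol.
Outlet (n = n₀ + ν ξ):
  C₂H₅OH: 548 − 1(503.1) = 44.94
  O₂: 2012 − 3(503.1) = 503.1
  N₂: 7570 (inert)
  CO₂: 0 + 2(503.1) = 1006
  H₂O: 0 + 3(503.1) = 1509

1510 mol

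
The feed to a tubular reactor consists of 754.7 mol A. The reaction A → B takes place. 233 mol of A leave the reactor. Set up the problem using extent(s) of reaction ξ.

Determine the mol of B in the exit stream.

522 mol

For A: n = n₀ − 1ξ → 233 = 754.7 − 1ξ, giving ξ = 521.7 mol.
Outlet amounts (n = n₀ + ν ξ):
  A: 754.7 − 1(521.7) = 233
  B: 0 + 1(521.7) = 521.7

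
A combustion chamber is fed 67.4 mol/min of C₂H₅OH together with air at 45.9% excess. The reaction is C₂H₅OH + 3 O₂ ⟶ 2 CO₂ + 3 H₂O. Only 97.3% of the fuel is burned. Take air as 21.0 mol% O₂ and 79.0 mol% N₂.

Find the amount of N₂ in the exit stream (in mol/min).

1110 mol/min

Stoichiometric O₂ = 3 × 67.4 = 202.2 mol/min; O₂ fed = 202.2 × 1.459 = 295 mol/min.
N₂ fed = 295 × 79/21 = 1110 mol/min.
Fuel reacted = 0.973 × 67.4 → ξ = 65.58 mol/min.
Outlet (n = n₀ + ν ξ):
  C₂H₅OH: 67.4 − 1(65.58) = 1.82
  O₂: 295 − 3(65.58) = 98.27
  N₂: 1110 (inert)
  CO₂: 0 + 2(65.58) = 131.2
  H₂O: 0 + 3(65.58) = 196.7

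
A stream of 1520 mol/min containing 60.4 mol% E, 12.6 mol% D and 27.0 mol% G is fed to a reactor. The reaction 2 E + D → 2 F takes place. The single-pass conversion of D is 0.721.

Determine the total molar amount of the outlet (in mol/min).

1380 mol/min

D reacted = 0.721 × 191.5 = 138.1 mol/min; ν_D = −1, so ξ = 138.1/1 = 138.1 mol/min.
Outlet amounts (n = n₀ + ν ξ):
  E: 918.1 − 2(138.1) = 641.9
  D: 191.5 − 1(138.1) = 53.43
  F: 0 + 2(138.1) = 276.2
  G: 410.4 (inert)
Total out = 641.9 + 53.43 + 276.2 + 410.4 = 1382 mol/min.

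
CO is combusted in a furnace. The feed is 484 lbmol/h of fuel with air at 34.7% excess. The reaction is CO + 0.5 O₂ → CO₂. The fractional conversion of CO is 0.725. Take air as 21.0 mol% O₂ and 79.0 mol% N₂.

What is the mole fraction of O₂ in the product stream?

Stoichiometric O₂ = 0.5 × 484 = 242 lbmol/h; O₂ fed = 242 × 1.347 = 326 lbmol/h.
N₂ fed = 326 × 79/21 = 1226 lbmol/h.
Fuel reacted = 0.725 × 484 → ξ = 350.9 lbmol/h.
Outlet (n = n₀ + ν ξ):
  CO: 484 − 1(350.9) = 133.1
  O₂: 326 − 0.5(350.9) = 150.5
  N₂: 1226 (inert)
  CO₂: 0 + 1(350.9) = 350.9
Total out = 1861 lbmol/h; y_O₂ = 150.5 / 1861 = 0.08089.

0.0809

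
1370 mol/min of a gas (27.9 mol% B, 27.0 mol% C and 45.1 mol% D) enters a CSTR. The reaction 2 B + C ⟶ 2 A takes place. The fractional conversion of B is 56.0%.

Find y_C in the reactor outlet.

B reacted = 0.56 × 382.2 = 214 mol/min; ν_B = −2, so ξ = 214/2 = 107 mol/min.
Outlet amounts (n = n₀ + ν ξ):
  B: 382.2 − 2(107) = 168.2
  C: 369.9 − 1(107) = 262.9
  A: 0 + 2(107) = 214
  D: 617.9 (inert)
Total out = 1263 mol/min; y_C = 262.9 / 1263 = 0.2081.

0.208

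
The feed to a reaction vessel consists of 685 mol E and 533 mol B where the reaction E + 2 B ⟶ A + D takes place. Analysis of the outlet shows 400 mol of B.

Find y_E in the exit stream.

For B: n = n₀ − 2ξ → 400 = 533 − 2ξ, giving ξ = 66.5 mol.
Outlet amounts (n = n₀ + ν ξ):
  E: 685 − 1(66.5) = 618.5
  B: 533 − 2(66.5) = 400
  A: 0 + 1(66.5) = 66.5
  D: 0 + 1(66.5) = 66.5
Total out = 1152 mol; y_E = 618.5 / 1152 = 0.5371.

0.537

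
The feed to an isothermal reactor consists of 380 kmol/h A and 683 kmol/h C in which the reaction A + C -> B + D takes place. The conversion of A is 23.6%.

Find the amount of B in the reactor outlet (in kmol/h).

A reacted = 0.236 × 380 = 89.68 kmol/h; ν_A = −1, so ξ = 89.68/1 = 89.68 kmol/h.
Outlet amounts (n = n₀ + ν ξ):
  A: 380 − 1(89.68) = 290.3
  C: 683 − 1(89.68) = 593.3
  B: 0 + 1(89.68) = 89.68
  D: 0 + 1(89.68) = 89.68

89.7 kmol/h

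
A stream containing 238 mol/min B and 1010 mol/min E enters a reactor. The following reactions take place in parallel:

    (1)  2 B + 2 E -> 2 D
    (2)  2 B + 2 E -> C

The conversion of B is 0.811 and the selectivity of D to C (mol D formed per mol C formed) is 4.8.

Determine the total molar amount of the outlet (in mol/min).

1030 mol/min

Conversion of B: B consumed = 0.811 × 238 = 193 mol/min = 2ξ₁ + 2ξ₂.
Selectivity: 2ξ₁ / (1ξ₂) = 4.8 → ξ₁ = 2.4 ξ₂.
Substitute: (2·2.4 + 2) ξ₂ = 193 → ξ₂ = 28.39 mol/min, ξ₁ = 68.12 mol/min.
Outlet amounts (n = n₀ + Σ ν·ξ):
  B: 238 − 2(68.12) − 2(28.39) = 44.98
  E: 1010 − 2(68.12) − 2(28.39) = 817
  D: 0 + 2(68.12) = 136.2
  C: 0 + 1(28.39) = 28.39
Total out = 44.98 + 817 + 136.2 + 28.39 = 1027 mol/min.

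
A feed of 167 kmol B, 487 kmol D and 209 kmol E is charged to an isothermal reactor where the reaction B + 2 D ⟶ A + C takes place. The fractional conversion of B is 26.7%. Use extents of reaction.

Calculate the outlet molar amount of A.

44.6 kmol

B reacted = 0.267 × 167 = 44.59 kmol; ν_B = −1, so ξ = 44.59/1 = 44.59 kmol.
Outlet amounts (n = n₀ + ν ξ):
  B: 167 − 1(44.59) = 122.4
  D: 487 − 2(44.59) = 397.8
  A: 0 + 1(44.59) = 44.59
  C: 0 + 1(44.59) = 44.59
  E: 209 (inert)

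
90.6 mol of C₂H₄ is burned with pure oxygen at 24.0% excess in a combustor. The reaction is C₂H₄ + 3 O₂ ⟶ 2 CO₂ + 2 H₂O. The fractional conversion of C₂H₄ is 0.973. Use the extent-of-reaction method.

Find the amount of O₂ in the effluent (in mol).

Stoichiometric O₂ = 3 × 90.6 = 271.8 mol; O₂ fed = 271.8 × 1.240 = 337 mol.
Fuel reacted = 0.973 × 90.6 → ξ = 88.15 mol.
Outlet (n = n₀ + ν ξ):
  C₂H₄: 90.6 − 1(88.15) = 2.446
  O₂: 337 − 3(88.15) = 72.57
  CO₂: 0 + 2(88.15) = 176.3
  H₂O: 0 + 2(88.15) = 176.3

72.6 mol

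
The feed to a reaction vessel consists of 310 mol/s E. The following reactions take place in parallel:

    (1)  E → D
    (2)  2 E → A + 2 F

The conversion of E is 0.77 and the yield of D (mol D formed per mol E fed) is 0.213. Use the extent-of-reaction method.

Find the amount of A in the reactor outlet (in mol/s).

Yield of D: 1ξ₁ / 310 = 0.213 → ξ₁ = 66.03 mol/s.
Conversion of E: 1ξ₁ + 2ξ₂ = 0.77 × 310 = 238.7 → ξ₂ = 86.34 mol/s.
Outlet amounts (n = n₀ + Σ ν·ξ):
  E: 310 − 1(66.03) − 2(86.34) = 71.3
  D: 0 + 1(66.03) = 66.03
  A: 0 + 1(86.34) = 86.34
  F: 0 + 2(86.34) = 172.7

86.3 mol/s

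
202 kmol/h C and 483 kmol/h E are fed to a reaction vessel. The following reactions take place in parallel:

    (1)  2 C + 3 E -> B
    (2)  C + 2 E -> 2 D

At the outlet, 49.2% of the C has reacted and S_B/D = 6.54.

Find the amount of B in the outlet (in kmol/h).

Conversion of C: C consumed = 0.492 × 202 = 99.38 kmol/h = 2ξ₁ + 1ξ₂.
Selectivity: 1ξ₁ / (2ξ₂) = 6.54 → ξ₁ = 13.08 ξ₂.
Substitute: (2·13.08 + 1) ξ₂ = 99.38 → ξ₂ = 3.659 kmol/h, ξ₁ = 47.86 kmol/h.
Outlet amounts (n = n₀ + Σ ν·ξ):
  C: 202 − 2(47.86) − 1(3.659) = 102.6
  E: 483 − 3(47.86) − 2(3.659) = 332.1
  B: 0 + 1(47.86) = 47.86
  D: 0 + 2(3.659) = 7.318

47.9 kmol/h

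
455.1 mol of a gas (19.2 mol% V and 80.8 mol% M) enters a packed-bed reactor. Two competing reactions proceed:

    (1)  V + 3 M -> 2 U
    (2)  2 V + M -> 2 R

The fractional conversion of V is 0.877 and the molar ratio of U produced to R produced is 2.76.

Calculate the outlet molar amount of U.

88.9 mol

Conversion of V: V consumed = 0.877 × 87.38 = 76.63 mol = 1ξ₁ + 2ξ₂.
Selectivity: 2ξ₁ / (2ξ₂) = 2.76 → ξ₁ = 2.76 ξ₂.
Substitute: (1·2.76 + 2) ξ₂ = 76.63 → ξ₂ = 16.1 mol, ξ₁ = 44.43 mol.
Outlet amounts (n = n₀ + Σ ν·ξ):
  V: 87.38 − 1(44.43) − 2(16.1) = 10.75
  M: 367.7 − 3(44.43) − 1(16.1) = 218.3
  U: 0 + 2(44.43) = 88.87
  R: 0 + 2(16.1) = 32.2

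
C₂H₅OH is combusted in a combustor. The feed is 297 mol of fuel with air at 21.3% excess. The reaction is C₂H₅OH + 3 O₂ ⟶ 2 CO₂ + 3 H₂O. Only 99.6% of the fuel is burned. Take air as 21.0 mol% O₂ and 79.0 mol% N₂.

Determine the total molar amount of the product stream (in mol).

Stoichiometric O₂ = 3 × 297 = 891 mol; O₂ fed = 891 × 1.213 = 1081 mol.
N₂ fed = 1081 × 79/21 = 4066 mol.
Fuel reacted = 0.996 × 297 → ξ = 295.8 mol.
Outlet (n = n₀ + ν ξ):
  C₂H₅OH: 297 − 1(295.8) = 1.188
  O₂: 1081 − 3(295.8) = 193.3
  N₂: 4066 (inert)
  CO₂: 0 + 2(295.8) = 591.6
  H₂O: 0 + 3(295.8) = 887.4
Total out = 1.188 + 193.3 + 4066 + 591.6 + 887.4 = 5739 mol.

5740 mol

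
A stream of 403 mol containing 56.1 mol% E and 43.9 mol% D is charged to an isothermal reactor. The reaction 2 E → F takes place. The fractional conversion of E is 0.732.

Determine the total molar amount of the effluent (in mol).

320 mol

E reacted = 0.732 × 226.1 = 165.5 mol; ν_E = −2, so ξ = 165.5/2 = 82.75 mol.
Outlet amounts (n = n₀ + ν ξ):
  E: 226.1 − 2(82.75) = 60.59
  F: 0 + 1(82.75) = 82.75
  D: 176.9 (inert)
Total out = 60.59 + 82.75 + 176.9 = 320.3 mol.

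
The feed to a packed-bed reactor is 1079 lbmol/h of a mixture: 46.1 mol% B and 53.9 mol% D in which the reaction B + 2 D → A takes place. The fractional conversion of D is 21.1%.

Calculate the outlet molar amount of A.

61.4 lbmol/h

D reacted = 0.211 × 581.6 = 122.7 lbmol/h; ν_D = −2, so ξ = 122.7/2 = 61.36 lbmol/h.
Outlet amounts (n = n₀ + ν ξ):
  B: 497.4 − 1(61.36) = 436.1
  D: 581.6 − 2(61.36) = 458.9
  A: 0 + 1(61.36) = 61.36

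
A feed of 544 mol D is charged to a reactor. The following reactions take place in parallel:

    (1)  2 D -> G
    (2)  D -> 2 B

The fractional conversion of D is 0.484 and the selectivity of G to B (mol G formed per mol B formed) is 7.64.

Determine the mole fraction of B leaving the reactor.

Conversion of D: D consumed = 0.484 × 544 = 263.3 mol = 2ξ₁ + 1ξ₂.
Selectivity: 1ξ₁ / (2ξ₂) = 7.64 → ξ₁ = 15.28 ξ₂.
Substitute: (2·15.28 + 1) ξ₂ = 263.3 → ξ₂ = 8.343 mol, ξ₁ = 127.5 mol.
Outlet amounts (n = n₀ + Σ ν·ξ):
  D: 544 − 2(127.5) − 1(8.343) = 280.7
  G: 0 + 1(127.5) = 127.5
  B: 0 + 2(8.343) = 16.69
Total out = 424.9 mol; y_B = 16.69 / 424.9 = 0.03927.

0.0393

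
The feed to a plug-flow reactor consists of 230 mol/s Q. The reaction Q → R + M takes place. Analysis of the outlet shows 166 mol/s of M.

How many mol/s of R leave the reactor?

For M: n = n₀ + 1ξ → 166 = 0 + 1ξ, giving ξ = 166 mol/s.
Outlet amounts (n = n₀ + ν ξ):
  Q: 230 − 1(166) = 64
  R: 0 + 1(166) = 166
  M: 0 + 1(166) = 166

166 mol/s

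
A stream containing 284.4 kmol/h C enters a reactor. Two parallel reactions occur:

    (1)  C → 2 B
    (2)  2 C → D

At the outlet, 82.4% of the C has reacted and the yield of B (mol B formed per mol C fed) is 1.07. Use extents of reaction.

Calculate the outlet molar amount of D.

41.1 kmol/h

Yield of B: 2ξ₁ / 284.4 = 1.07 → ξ₁ = 152.2 kmol/h.
Conversion of C: 1ξ₁ + 2ξ₂ = 0.824 × 284.4 = 234.3 → ξ₂ = 41.1 kmol/h.
Outlet amounts (n = n₀ + Σ ν·ξ):
  C: 284.4 − 1(152.2) − 2(41.1) = 50.05
  B: 0 + 2(152.2) = 304.3
  D: 0 + 1(41.1) = 41.1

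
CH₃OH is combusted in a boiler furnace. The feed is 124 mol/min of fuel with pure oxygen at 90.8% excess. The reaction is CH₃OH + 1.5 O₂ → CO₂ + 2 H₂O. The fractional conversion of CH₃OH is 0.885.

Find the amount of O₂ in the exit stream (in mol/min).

190 mol/min

Stoichiometric O₂ = 1.5 × 124 = 186 mol/min; O₂ fed = 186 × 1.908 = 354.9 mol/min.
Fuel reacted = 0.885 × 124 → ξ = 109.7 mol/min.
Outlet (n = n₀ + ν ξ):
  CH₃OH: 124 − 1(109.7) = 14.26
  O₂: 354.9 − 1.5(109.7) = 190.3
  CO₂: 0 + 1(109.7) = 109.7
  H₂O: 0 + 2(109.7) = 219.5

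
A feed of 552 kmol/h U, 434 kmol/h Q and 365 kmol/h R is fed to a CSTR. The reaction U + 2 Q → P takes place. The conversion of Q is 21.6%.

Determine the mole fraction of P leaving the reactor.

0.0373

Q reacted = 0.216 × 434 = 93.74 kmol/h; ν_Q = −2, so ξ = 93.74/2 = 46.87 kmol/h.
Outlet amounts (n = n₀ + ν ξ):
  U: 552 − 1(46.87) = 505.1
  Q: 434 − 2(46.87) = 340.3
  P: 0 + 1(46.87) = 46.87
  R: 365 (inert)
Total out = 1257 kmol/h; y_P = 46.87 / 1257 = 0.03728.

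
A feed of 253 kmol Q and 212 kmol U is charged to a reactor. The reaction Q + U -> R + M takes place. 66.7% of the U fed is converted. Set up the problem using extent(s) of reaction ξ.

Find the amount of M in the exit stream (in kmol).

U reacted = 0.667 × 212 = 141.4 kmol; ν_U = −1, so ξ = 141.4/1 = 141.4 kmol.
Outlet amounts (n = n₀ + ν ξ):
  Q: 253 − 1(141.4) = 111.6
  U: 212 − 1(141.4) = 70.6
  R: 0 + 1(141.4) = 141.4
  M: 0 + 1(141.4) = 141.4

141 kmol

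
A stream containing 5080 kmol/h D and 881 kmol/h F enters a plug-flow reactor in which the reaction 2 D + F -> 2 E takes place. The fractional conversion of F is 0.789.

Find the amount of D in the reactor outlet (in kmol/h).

F reacted = 0.789 × 881 = 695.1 kmol/h; ν_F = −1, so ξ = 695.1/1 = 695.1 kmol/h.
Outlet amounts (n = n₀ + ν ξ):
  D: 5080 − 2(695.1) = 3690
  F: 881 − 1(695.1) = 185.9
  E: 0 + 2(695.1) = 1390

3690 kmol/h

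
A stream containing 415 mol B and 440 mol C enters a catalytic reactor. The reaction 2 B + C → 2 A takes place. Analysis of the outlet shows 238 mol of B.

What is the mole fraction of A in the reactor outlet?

0.231

For B: n = n₀ − 2ξ → 238 = 415 − 2ξ, giving ξ = 88.5 mol.
Outlet amounts (n = n₀ + ν ξ):
  B: 415 − 2(88.5) = 238
  C: 440 − 1(88.5) = 351.5
  A: 0 + 2(88.5) = 177
Total out = 766.5 mol; y_A = 177 / 766.5 = 0.2309.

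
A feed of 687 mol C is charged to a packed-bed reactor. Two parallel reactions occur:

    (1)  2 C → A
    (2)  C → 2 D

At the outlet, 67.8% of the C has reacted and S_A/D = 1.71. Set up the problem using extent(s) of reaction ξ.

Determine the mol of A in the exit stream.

Conversion of C: C consumed = 0.678 × 687 = 465.8 mol = 2ξ₁ + 1ξ₂.
Selectivity: 1ξ₁ / (2ξ₂) = 1.71 → ξ₁ = 3.42 ξ₂.
Substitute: (2·3.42 + 1) ξ₂ = 465.8 → ξ₂ = 59.41 mol, ξ₁ = 203.2 mol.
Outlet amounts (n = n₀ + Σ ν·ξ):
  C: 687 − 2(203.2) − 1(59.41) = 221.2
  A: 0 + 1(203.2) = 203.2
  D: 0 + 2(59.41) = 118.8

203 mol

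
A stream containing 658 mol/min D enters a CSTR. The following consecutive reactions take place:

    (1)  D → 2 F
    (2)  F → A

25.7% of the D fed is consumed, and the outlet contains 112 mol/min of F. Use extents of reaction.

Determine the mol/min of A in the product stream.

226 mol/min

Conversion of D: D consumed = 1ξ₁ = 0.257 × 658 → ξ₁ = 169.1 mol/min.
F balance: n_F = 0 + 2ξ₁ − 1ξ₂ = 112 → ξ₂ = (2·169.1 − 112)/1 = 226.2 mol/min.
Outlet amounts (n = n₀ + Σ ν·ξ):
  D: 658 − 1(169.1) = 488.9
  F: 0 + 2(169.1) − 1(226.2) = 112
  A: 0 + 1(226.2) = 226.2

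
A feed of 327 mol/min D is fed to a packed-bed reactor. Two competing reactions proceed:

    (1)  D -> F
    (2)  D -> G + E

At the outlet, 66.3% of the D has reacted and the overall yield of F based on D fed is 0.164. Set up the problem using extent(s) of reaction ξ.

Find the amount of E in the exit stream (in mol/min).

163 mol/min

Yield of F: 1ξ₁ / 327 = 0.164 → ξ₁ = 53.63 mol/min.
Conversion of D: 1ξ₁ + 1ξ₂ = 0.663 × 327 = 216.8 → ξ₂ = 163.2 mol/min.
Outlet amounts (n = n₀ + Σ ν·ξ):
  D: 327 − 1(53.63) − 1(163.2) = 110.2
  F: 0 + 1(53.63) = 53.63
  G: 0 + 1(163.2) = 163.2
  E: 0 + 1(163.2) = 163.2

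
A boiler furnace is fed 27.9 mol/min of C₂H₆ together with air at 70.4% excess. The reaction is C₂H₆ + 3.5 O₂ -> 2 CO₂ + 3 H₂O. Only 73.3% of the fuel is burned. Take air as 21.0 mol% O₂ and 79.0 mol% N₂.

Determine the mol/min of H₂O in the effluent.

Stoichiometric O₂ = 3.5 × 27.9 = 97.65 mol/min; O₂ fed = 97.65 × 1.704 = 166.4 mol/min.
N₂ fed = 166.4 × 79/21 = 626 mol/min.
Fuel reacted = 0.733 × 27.9 → ξ = 20.45 mol/min.
Outlet (n = n₀ + ν ξ):
  C₂H₆: 27.9 − 1(20.45) = 7.449
  O₂: 166.4 − 3.5(20.45) = 94.82
  N₂: 626 (inert)
  CO₂: 0 + 2(20.45) = 40.9
  H₂O: 0 + 3(20.45) = 61.35

61.4 mol/min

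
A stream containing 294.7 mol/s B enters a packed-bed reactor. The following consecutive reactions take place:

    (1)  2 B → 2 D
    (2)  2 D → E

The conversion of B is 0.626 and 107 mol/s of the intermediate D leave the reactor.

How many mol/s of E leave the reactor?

38.7 mol/s

Conversion of B: B consumed = 2ξ₁ = 0.626 × 294.7 → ξ₁ = 92.24 mol/s.
D balance: n_D = 0 + 2ξ₁ − 2ξ₂ = 107 → ξ₂ = (2·92.24 − 107)/2 = 38.74 mol/s.
Outlet amounts (n = n₀ + Σ ν·ξ):
  B: 294.7 − 2(92.24) = 110.2
  D: 0 + 2(92.24) − 2(38.74) = 107
  E: 0 + 1(38.74) = 38.74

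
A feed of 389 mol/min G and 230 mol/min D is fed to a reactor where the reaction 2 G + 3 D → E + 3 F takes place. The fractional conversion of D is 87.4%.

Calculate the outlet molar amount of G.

255 mol/min

D reacted = 0.874 × 230 = 201 mol/min; ν_D = −3, so ξ = 201/3 = 67.01 mol/min.
Outlet amounts (n = n₀ + ν ξ):
  G: 389 − 2(67.01) = 255
  D: 230 − 3(67.01) = 28.98
  E: 0 + 1(67.01) = 67.01
  F: 0 + 3(67.01) = 201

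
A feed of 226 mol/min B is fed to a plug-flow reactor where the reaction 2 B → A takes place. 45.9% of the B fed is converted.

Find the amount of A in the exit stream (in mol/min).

51.9 mol/min

B reacted = 0.459 × 226 = 103.7 mol/min; ν_B = −2, so ξ = 103.7/2 = 51.87 mol/min.
Outlet amounts (n = n₀ + ν ξ):
  B: 226 − 2(51.87) = 122.3
  A: 0 + 1(51.87) = 51.87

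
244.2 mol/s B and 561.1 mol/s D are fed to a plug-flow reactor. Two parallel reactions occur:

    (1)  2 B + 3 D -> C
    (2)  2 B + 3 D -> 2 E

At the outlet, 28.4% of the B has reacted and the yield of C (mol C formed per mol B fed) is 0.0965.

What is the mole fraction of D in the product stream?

0.674

Yield of C: 1ξ₁ / 244.2 = 0.0965 → ξ₁ = 23.57 mol/s.
Conversion of B: 2ξ₁ + 2ξ₂ = 0.284 × 244.2 = 69.35 → ξ₂ = 11.11 mol/s.
Outlet amounts (n = n₀ + Σ ν·ξ):
  B: 244.2 − 2(23.57) − 2(11.11) = 174.8
  D: 561.1 − 3(23.57) − 3(11.11) = 457.1
  C: 0 + 1(23.57) = 23.57
  E: 0 + 2(11.11) = 22.22
Total out = 677.7 mol/s; y_D = 457.1 / 677.7 = 0.6744.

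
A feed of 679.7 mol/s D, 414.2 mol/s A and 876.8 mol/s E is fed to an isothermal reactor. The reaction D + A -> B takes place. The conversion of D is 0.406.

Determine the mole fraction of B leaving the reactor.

D reacted = 0.406 × 679.7 = 276 mol/s; ν_D = −1, so ξ = 276/1 = 276 mol/s.
Outlet amounts (n = n₀ + ν ξ):
  D: 679.7 − 1(276) = 403.7
  A: 414.2 − 1(276) = 138.2
  B: 0 + 1(276) = 276
  E: 876.8 (inert)
Total out = 1695 mol/s; y_B = 276 / 1695 = 0.1628.

0.163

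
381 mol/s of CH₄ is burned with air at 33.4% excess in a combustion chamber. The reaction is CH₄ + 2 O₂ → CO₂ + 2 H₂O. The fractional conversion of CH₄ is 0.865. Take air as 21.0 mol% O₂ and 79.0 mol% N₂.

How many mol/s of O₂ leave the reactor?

357 mol/s

Stoichiometric O₂ = 2 × 381 = 762 mol/s; O₂ fed = 762 × 1.334 = 1017 mol/s.
N₂ fed = 1017 × 79/21 = 3824 mol/s.
Fuel reacted = 0.865 × 381 → ξ = 329.6 mol/s.
Outlet (n = n₀ + ν ξ):
  CH₄: 381 − 1(329.6) = 51.44
  O₂: 1017 − 2(329.6) = 357.4
  N₂: 3824 (inert)
  CO₂: 0 + 1(329.6) = 329.6
  H₂O: 0 + 2(329.6) = 659.1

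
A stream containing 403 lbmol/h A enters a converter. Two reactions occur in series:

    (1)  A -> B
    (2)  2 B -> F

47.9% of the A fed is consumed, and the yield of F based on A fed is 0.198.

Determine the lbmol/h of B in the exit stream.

Conversion of A: A consumed = 1ξ₁ = 0.479 × 403 → ξ₁ = 193 lbmol/h.
Yield of F: 1ξ₂ / 403 = 0.198 → ξ₂ = 79.79 lbmol/h.
Outlet amounts (n = n₀ + Σ ν·ξ):
  A: 403 − 1(193) = 210
  B: 0 + 1(193) − 2(79.79) = 33.45
  F: 0 + 1(79.79) = 79.79

33.4 lbmol/h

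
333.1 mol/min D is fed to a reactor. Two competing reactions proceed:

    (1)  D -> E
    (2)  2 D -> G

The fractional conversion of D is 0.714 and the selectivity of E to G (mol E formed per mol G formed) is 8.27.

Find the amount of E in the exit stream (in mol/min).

192 mol/min

Conversion of D: D consumed = 0.714 × 333.1 = 237.8 mol/min = 1ξ₁ + 2ξ₂.
Selectivity: 1ξ₁ / (1ξ₂) = 8.27 → ξ₁ = 8.27 ξ₂.
Substitute: (1·8.27 + 2) ξ₂ = 237.8 → ξ₂ = 23.16 mol/min, ξ₁ = 191.5 mol/min.
Outlet amounts (n = n₀ + Σ ν·ξ):
  D: 333.1 − 1(191.5) − 2(23.16) = 95.27
  E: 0 + 1(191.5) = 191.5
  G: 0 + 1(23.16) = 23.16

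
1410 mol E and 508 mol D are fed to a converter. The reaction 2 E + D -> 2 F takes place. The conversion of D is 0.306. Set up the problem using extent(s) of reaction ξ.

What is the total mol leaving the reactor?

D reacted = 0.306 × 508 = 155.4 mol; ν_D = −1, so ξ = 155.4/1 = 155.4 mol.
Outlet amounts (n = n₀ + ν ξ):
  E: 1410 − 2(155.4) = 1099
  D: 508 − 1(155.4) = 352.6
  F: 0 + 2(155.4) = 310.9
Total out = 1099 + 352.6 + 310.9 = 1763 mol.

1760 mol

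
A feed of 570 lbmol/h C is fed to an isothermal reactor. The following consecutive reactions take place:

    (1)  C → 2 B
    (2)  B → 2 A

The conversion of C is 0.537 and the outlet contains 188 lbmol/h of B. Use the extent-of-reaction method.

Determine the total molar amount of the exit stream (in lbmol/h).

Conversion of C: C consumed = 1ξ₁ = 0.537 × 570 → ξ₁ = 306.1 lbmol/h.
B balance: n_B = 0 + 2ξ₁ − 1ξ₂ = 188 → ξ₂ = (2·306.1 − 188)/1 = 424.2 lbmol/h.
Outlet amounts (n = n₀ + Σ ν·ξ):
  C: 570 − 1(306.1) = 263.9
  B: 0 + 2(306.1) − 1(424.2) = 188
  A: 0 + 2(424.2) = 848.4
Total out = 263.9 + 188 + 848.4 = 1300 lbmol/h.

1300 lbmol/h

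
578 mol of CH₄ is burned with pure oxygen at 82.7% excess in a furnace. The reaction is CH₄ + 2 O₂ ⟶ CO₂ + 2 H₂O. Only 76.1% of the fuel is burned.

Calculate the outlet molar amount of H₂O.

880 mol

Stoichiometric O₂ = 2 × 578 = 1156 mol; O₂ fed = 1156 × 1.827 = 2112 mol.
Fuel reacted = 0.761 × 578 → ξ = 439.9 mol.
Outlet (n = n₀ + ν ξ):
  CH₄: 578 − 1(439.9) = 138.1
  O₂: 2112 − 2(439.9) = 1232
  CO₂: 0 + 1(439.9) = 439.9
  H₂O: 0 + 2(439.9) = 879.7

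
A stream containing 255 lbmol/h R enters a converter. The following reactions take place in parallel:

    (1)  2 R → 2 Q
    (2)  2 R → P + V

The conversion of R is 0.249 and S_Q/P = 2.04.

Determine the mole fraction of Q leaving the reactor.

0.126

Conversion of R: R consumed = 0.249 × 255 = 63.49 lbmol/h = 2ξ₁ + 2ξ₂.
Selectivity: 2ξ₁ / (1ξ₂) = 2.04 → ξ₁ = 1.02 ξ₂.
Substitute: (2·1.02 + 2) ξ₂ = 63.49 → ξ₂ = 15.72 lbmol/h, ξ₁ = 16.03 lbmol/h.
Outlet amounts (n = n₀ + Σ ν·ξ):
  R: 255 − 2(16.03) − 2(15.72) = 191.5
  Q: 0 + 2(16.03) = 32.06
  P: 0 + 1(15.72) = 15.72
  V: 0 + 1(15.72) = 15.72
Total out = 255 lbmol/h; y_Q = 32.06 / 255 = 0.1257.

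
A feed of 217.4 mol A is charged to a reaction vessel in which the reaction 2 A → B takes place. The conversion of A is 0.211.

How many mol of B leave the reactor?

22.9 mol

A reacted = 0.211 × 217.4 = 45.87 mol; ν_A = −2, so ξ = 45.87/2 = 22.94 mol.
Outlet amounts (n = n₀ + ν ξ):
  A: 217.4 − 2(22.94) = 171.5
  B: 0 + 1(22.94) = 22.94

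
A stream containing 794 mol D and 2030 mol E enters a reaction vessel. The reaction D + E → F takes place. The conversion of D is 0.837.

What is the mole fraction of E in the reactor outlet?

D reacted = 0.837 × 794 = 664.6 mol; ν_D = −1, so ξ = 664.6/1 = 664.6 mol.
Outlet amounts (n = n₀ + ν ξ):
  D: 794 − 1(664.6) = 129.4
  E: 2030 − 1(664.6) = 1365
  F: 0 + 1(664.6) = 664.6
Total out = 2159 mol; y_E = 1365 / 2159 = 0.6323.

0.632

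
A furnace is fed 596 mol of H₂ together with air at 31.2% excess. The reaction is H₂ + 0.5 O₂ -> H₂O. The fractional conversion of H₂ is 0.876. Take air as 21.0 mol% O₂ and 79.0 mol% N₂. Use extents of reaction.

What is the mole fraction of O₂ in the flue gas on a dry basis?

Stoichiometric O₂ = 0.5 × 596 = 298 mol; O₂ fed = 298 × 1.312 = 391 mol.
N₂ fed = 391 × 79/21 = 1471 mol.
Fuel reacted = 0.876 × 596 → ξ = 522.1 mol.
Outlet (n = n₀ + ν ξ):
  H₂: 596 − 1(522.1) = 73.9
  O₂: 391 − 0.5(522.1) = 129.9
  N₂: 1471 (inert)
  H₂O: 0 + 1(522.1) = 522.1
Dry total = 1675 mol; y_O₂ (dry) = 129.9 / 1675 = 0.07759.

0.0776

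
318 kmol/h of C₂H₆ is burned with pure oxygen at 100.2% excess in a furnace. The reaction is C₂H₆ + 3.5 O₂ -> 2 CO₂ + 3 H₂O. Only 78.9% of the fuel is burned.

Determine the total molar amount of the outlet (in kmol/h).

2670 kmol/h

Stoichiometric O₂ = 3.5 × 318 = 1113 kmol/h; O₂ fed = 1113 × 2.002 = 2228 kmol/h.
Fuel reacted = 0.789 × 318 → ξ = 250.9 kmol/h.
Outlet (n = n₀ + ν ξ):
  C₂H₆: 318 − 1(250.9) = 67.1
  O₂: 2228 − 3.5(250.9) = 1350
  CO₂: 0 + 2(250.9) = 501.8
  H₂O: 0 + 3(250.9) = 752.7
Total out = 67.1 + 1350 + 501.8 + 752.7 = 2672 kmol/h.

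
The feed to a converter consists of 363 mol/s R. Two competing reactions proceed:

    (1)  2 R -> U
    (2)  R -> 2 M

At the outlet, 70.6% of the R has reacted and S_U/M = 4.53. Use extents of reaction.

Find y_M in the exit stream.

Conversion of R: R consumed = 0.706 × 363 = 256.3 mol/s = 2ξ₁ + 1ξ₂.
Selectivity: 1ξ₁ / (2ξ₂) = 4.53 → ξ₁ = 9.06 ξ₂.
Substitute: (2·9.06 + 1) ξ₂ = 256.3 → ξ₂ = 13.4 mol/s, ξ₁ = 121.4 mol/s.
Outlet amounts (n = n₀ + Σ ν·ξ):
  R: 363 − 2(121.4) − 1(13.4) = 106.7
  U: 0 + 1(121.4) = 121.4
  M: 0 + 2(13.4) = 26.81
Total out = 255 mol/s; y_M = 26.81 / 255 = 0.1051.

0.105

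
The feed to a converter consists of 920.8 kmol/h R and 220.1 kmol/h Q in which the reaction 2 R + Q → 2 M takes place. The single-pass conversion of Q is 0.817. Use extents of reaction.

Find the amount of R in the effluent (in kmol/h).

Q reacted = 0.817 × 220.1 = 179.8 kmol/h; ν_Q = −1, so ξ = 179.8/1 = 179.8 kmol/h.
Outlet amounts (n = n₀ + ν ξ):
  R: 920.8 − 2(179.8) = 561.2
  Q: 220.1 − 1(179.8) = 40.28
  M: 0 + 2(179.8) = 359.6

561 kmol/h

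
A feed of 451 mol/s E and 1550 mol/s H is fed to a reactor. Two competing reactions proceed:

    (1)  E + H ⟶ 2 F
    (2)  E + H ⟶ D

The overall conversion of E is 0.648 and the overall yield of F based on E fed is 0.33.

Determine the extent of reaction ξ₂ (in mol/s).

ξ₂ = 218 mol/s

Yield of F: 2ξ₁ / 451 = 0.33 → ξ₁ = 74.42 mol/s.
Conversion of E: 1ξ₁ + 1ξ₂ = 0.648 × 451 = 292.2 → ξ₂ = 217.8 mol/s.
Outlet amounts (n = n₀ + Σ ν·ξ):
  E: 451 − 1(74.42) − 1(217.8) = 158.8
  H: 1550 − 1(74.42) − 1(217.8) = 1258
  F: 0 + 2(74.42) = 148.8
  D: 0 + 1(217.8) = 217.8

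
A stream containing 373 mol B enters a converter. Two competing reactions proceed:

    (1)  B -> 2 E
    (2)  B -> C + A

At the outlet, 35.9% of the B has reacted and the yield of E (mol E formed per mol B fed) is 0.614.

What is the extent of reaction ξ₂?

ξ₂ = 19.4 mol

Yield of E: 2ξ₁ / 373 = 0.614 → ξ₁ = 114.5 mol.
Conversion of B: 1ξ₁ + 1ξ₂ = 0.359 × 373 = 133.9 → ξ₂ = 19.4 mol.
Outlet amounts (n = n₀ + Σ ν·ξ):
  B: 373 − 1(114.5) − 1(19.4) = 239.1
  E: 0 + 2(114.5) = 229
  C: 0 + 1(19.4) = 19.4
  A: 0 + 1(19.4) = 19.4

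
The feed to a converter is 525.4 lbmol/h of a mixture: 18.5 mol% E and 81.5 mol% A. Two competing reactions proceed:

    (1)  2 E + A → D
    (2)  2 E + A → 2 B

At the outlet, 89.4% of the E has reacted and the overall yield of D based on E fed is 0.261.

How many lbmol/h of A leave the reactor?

385 lbmol/h

Yield of D: 1ξ₁ / 97.2 = 0.261 → ξ₁ = 25.37 lbmol/h.
Conversion of E: 2ξ₁ + 2ξ₂ = 0.894 × 97.2 = 86.9 → ξ₂ = 18.08 lbmol/h.
Outlet amounts (n = n₀ + Σ ν·ξ):
  E: 97.2 − 2(25.37) − 2(18.08) = 10.3
  A: 428.2 − 1(25.37) − 1(18.08) = 384.8
  D: 0 + 1(25.37) = 25.37
  B: 0 + 2(18.08) = 36.16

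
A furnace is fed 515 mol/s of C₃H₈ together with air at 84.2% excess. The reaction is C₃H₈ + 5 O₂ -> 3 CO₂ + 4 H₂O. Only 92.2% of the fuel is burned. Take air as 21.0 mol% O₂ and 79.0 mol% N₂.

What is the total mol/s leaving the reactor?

Stoichiometric O₂ = 5 × 515 = 2575 mol/s; O₂ fed = 2575 × 1.842 = 4743 mol/s.
N₂ fed = 4743 × 79/21 = 17840 mol/s.
Fuel reacted = 0.922 × 515 → ξ = 474.8 mol/s.
Outlet (n = n₀ + ν ξ):
  C₃H₈: 515 − 1(474.8) = 40.17
  O₂: 4743 − 5(474.8) = 2369
  N₂: 17840 (inert)
  CO₂: 0 + 3(474.8) = 1424
  H₂O: 0 + 4(474.8) = 1899
Total out = 40.17 + 2369 + 17840 + 1424 + 1899 = 23580 mol/s.

23600 mol/s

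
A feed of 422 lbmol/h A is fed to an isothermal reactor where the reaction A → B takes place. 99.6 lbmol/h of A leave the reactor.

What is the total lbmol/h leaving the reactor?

422 lbmol/h

For A: n = n₀ − 1ξ → 99.6 = 422 − 1ξ, giving ξ = 322.4 lbmol/h.
Outlet amounts (n = n₀ + ν ξ):
  A: 422 − 1(322.4) = 99.6
  B: 0 + 1(322.4) = 322.4
Total out = 99.6 + 322.4 = 422 lbmol/h.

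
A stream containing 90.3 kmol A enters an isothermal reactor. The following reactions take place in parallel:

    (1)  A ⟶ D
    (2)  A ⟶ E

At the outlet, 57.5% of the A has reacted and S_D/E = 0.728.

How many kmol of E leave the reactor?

Conversion of A: A consumed = 0.575 × 90.3 = 51.92 kmol = 1ξ₁ + 1ξ₂.
Selectivity: 1ξ₁ / (1ξ₂) = 0.728 → ξ₁ = 0.728 ξ₂.
Substitute: (1·0.728 + 1) ξ₂ = 51.92 → ξ₂ = 30.05 kmol, ξ₁ = 21.87 kmol.
Outlet amounts (n = n₀ + Σ ν·ξ):
  A: 90.3 − 1(21.87) − 1(30.05) = 38.38
  D: 0 + 1(21.87) = 21.87
  E: 0 + 1(30.05) = 30.05

30 kmol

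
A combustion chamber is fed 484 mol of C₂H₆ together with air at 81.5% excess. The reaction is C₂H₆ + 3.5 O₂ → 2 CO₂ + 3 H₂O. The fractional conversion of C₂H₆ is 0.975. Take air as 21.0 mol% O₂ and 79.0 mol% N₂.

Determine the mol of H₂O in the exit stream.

1420 mol

Stoichiometric O₂ = 3.5 × 484 = 1694 mol; O₂ fed = 1694 × 1.815 = 3075 mol.
N₂ fed = 3075 × 79/21 = 11570 mol.
Fuel reacted = 0.975 × 484 → ξ = 471.9 mol.
Outlet (n = n₀ + ν ξ):
  C₂H₆: 484 − 1(471.9) = 12.1
  O₂: 3075 − 3.5(471.9) = 1423
  N₂: 11570 (inert)
  CO₂: 0 + 2(471.9) = 943.8
  H₂O: 0 + 3(471.9) = 1416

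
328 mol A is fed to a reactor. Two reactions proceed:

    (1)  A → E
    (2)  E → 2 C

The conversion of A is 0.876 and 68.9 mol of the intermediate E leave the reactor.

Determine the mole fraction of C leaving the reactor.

Conversion of A: A consumed = 1ξ₁ = 0.876 × 328 → ξ₁ = 287.3 mol.
E balance: n_E = 0 + 1ξ₁ − 1ξ₂ = 68.9 → ξ₂ = (1·287.3 − 68.9)/1 = 218.4 mol.
Outlet amounts (n = n₀ + Σ ν·ξ):
  A: 328 − 1(287.3) = 40.67
  E: 0 + 1(287.3) − 1(218.4) = 68.9
  C: 0 + 2(218.4) = 436.9
Total out = 546.4 mol; y_C = 436.9 / 546.4 = 0.7995.

0.799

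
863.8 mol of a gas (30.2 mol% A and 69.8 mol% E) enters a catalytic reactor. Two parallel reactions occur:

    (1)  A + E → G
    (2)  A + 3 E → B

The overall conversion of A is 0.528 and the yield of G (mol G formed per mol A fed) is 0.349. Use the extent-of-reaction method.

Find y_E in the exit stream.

0.588

Yield of G: 1ξ₁ / 260.9 = 0.349 → ξ₁ = 91.04 mol.
Conversion of A: 1ξ₁ + 1ξ₂ = 0.528 × 260.9 = 137.7 → ξ₂ = 46.7 mol.
Outlet amounts (n = n₀ + Σ ν·ξ):
  A: 260.9 − 1(91.04) − 1(46.7) = 123.1
  E: 602.9 − 1(91.04) − 3(46.7) = 371.8
  G: 0 + 1(91.04) = 91.04
  B: 0 + 1(46.7) = 46.7
Total out = 632.7 mol; y_E = 371.8 / 632.7 = 0.5877.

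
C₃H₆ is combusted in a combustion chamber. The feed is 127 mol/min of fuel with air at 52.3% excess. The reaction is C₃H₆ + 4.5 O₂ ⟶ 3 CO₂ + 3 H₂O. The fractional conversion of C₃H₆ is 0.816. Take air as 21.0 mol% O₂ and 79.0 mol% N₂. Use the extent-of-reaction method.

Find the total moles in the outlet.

4320 mol/min

Stoichiometric O₂ = 4.5 × 127 = 571.5 mol/min; O₂ fed = 571.5 × 1.523 = 870.4 mol/min.
N₂ fed = 870.4 × 79/21 = 3274 mol/min.
Fuel reacted = 0.816 × 127 → ξ = 103.6 mol/min.
Outlet (n = n₀ + ν ξ):
  C₃H₆: 127 − 1(103.6) = 23.37
  O₂: 870.4 − 4.5(103.6) = 404.1
  N₂: 3274 (inert)
  CO₂: 0 + 3(103.6) = 310.9
  H₂O: 0 + 3(103.6) = 310.9
Total out = 23.37 + 404.1 + 3274 + 310.9 + 310.9 = 4324 mol/min.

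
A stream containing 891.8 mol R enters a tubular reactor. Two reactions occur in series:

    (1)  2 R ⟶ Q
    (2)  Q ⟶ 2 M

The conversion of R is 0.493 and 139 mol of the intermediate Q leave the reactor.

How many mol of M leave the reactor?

Conversion of R: R consumed = 2ξ₁ = 0.493 × 891.8 → ξ₁ = 219.8 mol.
Q balance: n_Q = 0 + 1ξ₁ − 1ξ₂ = 139 → ξ₂ = (1·219.8 − 139)/1 = 80.83 mol.
Outlet amounts (n = n₀ + Σ ν·ξ):
  R: 891.8 − 2(219.8) = 452.1
  Q: 0 + 1(219.8) − 1(80.83) = 139
  M: 0 + 2(80.83) = 161.7

162 mol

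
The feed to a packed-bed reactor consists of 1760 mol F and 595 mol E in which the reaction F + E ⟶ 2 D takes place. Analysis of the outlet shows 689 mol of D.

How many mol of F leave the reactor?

For D: n = n₀ + 2ξ → 689 = 0 + 2ξ, giving ξ = 344.5 mol.
Outlet amounts (n = n₀ + ν ξ):
  F: 1760 − 1(344.5) = 1416
  E: 595 − 1(344.5) = 250.5
  D: 0 + 2(344.5) = 689

1420 mol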